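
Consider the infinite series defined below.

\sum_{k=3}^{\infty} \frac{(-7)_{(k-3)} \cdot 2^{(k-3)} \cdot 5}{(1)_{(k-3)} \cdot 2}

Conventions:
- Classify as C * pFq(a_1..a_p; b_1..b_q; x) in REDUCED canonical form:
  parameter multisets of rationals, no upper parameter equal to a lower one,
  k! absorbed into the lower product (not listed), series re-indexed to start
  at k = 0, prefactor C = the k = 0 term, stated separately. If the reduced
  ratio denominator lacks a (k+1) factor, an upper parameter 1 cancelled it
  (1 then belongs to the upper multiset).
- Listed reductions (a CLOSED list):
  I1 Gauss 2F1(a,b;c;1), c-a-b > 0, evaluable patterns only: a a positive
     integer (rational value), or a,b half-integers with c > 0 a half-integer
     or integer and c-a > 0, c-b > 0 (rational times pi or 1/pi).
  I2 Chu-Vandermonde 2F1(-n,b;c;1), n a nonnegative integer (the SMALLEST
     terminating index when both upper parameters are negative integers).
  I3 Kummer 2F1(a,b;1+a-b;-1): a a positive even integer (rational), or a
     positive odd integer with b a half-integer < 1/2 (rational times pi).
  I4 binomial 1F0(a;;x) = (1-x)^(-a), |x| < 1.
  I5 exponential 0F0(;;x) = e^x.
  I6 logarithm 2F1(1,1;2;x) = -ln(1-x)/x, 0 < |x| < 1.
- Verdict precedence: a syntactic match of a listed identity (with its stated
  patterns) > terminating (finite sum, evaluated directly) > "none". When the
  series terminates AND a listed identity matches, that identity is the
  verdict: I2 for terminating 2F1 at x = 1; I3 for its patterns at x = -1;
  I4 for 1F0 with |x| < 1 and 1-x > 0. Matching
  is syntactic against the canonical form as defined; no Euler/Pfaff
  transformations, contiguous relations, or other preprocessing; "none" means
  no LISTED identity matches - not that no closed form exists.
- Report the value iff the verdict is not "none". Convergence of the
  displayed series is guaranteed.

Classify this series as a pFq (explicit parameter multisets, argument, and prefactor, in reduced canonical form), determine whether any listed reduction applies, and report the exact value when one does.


Reduced: x = 2, 1F0, upper = {-7}, lower = {-}, C = \frac{5}{2}. Verdict: terminating - upper parameter -7 makes this a finite sum (last index 7), evaluated exactly. Value: -\frac{5}{2}.

Key step: t_0 = \frac{5}{2} here, and the constant factors (C = 5/2, x = 2) combine into one prefactor.
Consecutive-term ratio: r(k) = 2 * (k-7) / [(k+1)] - poly over poly, x = 2 from leading terms; C = \frac{5}{2} at k = 0.


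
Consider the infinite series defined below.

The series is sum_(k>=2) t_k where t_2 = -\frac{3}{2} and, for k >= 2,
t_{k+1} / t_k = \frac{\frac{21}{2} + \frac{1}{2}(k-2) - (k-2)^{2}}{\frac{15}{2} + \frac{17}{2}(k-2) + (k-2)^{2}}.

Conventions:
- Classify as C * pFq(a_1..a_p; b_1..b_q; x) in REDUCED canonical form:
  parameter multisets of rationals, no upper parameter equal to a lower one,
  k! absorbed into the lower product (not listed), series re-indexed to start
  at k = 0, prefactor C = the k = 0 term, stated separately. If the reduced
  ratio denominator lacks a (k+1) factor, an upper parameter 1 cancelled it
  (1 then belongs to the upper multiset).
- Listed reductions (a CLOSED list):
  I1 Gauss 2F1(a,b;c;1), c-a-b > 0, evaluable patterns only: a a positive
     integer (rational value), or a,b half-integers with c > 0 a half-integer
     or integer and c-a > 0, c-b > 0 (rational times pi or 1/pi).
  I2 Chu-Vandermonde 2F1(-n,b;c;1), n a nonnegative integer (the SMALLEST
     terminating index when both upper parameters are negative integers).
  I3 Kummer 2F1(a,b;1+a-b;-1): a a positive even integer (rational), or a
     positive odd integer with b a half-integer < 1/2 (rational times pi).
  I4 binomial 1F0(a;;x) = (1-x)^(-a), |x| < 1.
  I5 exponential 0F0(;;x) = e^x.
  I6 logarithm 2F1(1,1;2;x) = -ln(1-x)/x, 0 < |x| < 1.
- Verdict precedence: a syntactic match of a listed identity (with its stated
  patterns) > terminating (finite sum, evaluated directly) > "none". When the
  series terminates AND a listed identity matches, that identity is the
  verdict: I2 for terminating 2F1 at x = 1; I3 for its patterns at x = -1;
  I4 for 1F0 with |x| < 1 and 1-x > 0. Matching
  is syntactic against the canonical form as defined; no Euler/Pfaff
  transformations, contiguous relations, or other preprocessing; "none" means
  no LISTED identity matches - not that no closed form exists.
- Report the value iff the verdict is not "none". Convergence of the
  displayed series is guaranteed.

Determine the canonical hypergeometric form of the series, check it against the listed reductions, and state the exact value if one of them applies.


Canonical form: C = -\frac{3}{2} times 2F1 with upper {-\frac{7}{2}, 3}, lower {\frac{15}{2}}, x = -1. Verdict: this is Kummer's theorem (I3) (x = -1; c = \frac{15}{2} equals 1+a-b for upper {-\frac{7}{2}, 3}: listed pattern). Its exact value is \left(-\frac{27027}{16384}\right) \cdot \pi.

Key observation: with t_0 = -\frac{3}{2}, factor the ratio over Q (C = -3/2): negated roots = parameters.
Consecutive-term ratio: r(k) = -1 * (k-\frac{7}{2}) (k+3) / [(k+\frac{15}{2}) (k+1)] - rational in k, leading ratio -1; with t_0 = -\frac{3}{2}, classification follows.


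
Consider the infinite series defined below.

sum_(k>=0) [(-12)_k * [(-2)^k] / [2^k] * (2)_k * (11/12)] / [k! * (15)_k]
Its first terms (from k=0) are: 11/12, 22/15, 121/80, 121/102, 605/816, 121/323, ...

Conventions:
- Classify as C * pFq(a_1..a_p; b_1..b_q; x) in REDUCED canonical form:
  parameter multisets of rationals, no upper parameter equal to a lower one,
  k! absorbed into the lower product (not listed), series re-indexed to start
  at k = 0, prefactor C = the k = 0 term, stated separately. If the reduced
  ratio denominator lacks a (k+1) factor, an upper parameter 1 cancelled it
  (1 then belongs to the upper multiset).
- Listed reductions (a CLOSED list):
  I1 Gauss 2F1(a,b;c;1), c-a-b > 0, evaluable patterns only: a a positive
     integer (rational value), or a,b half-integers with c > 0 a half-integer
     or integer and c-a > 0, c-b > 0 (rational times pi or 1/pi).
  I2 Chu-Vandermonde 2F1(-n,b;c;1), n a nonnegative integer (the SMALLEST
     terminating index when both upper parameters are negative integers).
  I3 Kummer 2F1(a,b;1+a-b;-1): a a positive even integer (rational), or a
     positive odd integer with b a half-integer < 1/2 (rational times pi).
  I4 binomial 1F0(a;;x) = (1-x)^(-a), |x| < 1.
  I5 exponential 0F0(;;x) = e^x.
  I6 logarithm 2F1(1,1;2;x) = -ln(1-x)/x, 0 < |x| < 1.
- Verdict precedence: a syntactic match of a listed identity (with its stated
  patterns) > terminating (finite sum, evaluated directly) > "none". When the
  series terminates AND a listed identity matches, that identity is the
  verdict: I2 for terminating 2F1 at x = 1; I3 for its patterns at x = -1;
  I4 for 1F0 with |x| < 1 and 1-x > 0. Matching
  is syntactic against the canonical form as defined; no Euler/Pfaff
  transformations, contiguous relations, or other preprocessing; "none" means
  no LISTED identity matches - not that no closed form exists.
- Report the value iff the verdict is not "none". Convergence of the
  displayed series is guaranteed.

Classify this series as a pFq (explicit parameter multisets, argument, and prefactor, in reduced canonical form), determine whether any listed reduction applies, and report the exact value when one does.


This is 11/12 * 2F1(-12, 2; 15; -1) in reduced canonical form. Verdict at x = -1: Kummer's theorem (I3) matches (x = -1; c = 15 equals 1+a-b for upper {-12, 2}: listed pattern). Its exact value is 77/12.

Key observation: t_0 = 11/12 here, and the two k-th powers (C = 11/12) combine into one argument.
Ratio: r(k) = (-1) * (k-12) (k+2) / [(k+15) (k+1)] ; factor over Q: parameters, x = (-1), and C = 11/12.


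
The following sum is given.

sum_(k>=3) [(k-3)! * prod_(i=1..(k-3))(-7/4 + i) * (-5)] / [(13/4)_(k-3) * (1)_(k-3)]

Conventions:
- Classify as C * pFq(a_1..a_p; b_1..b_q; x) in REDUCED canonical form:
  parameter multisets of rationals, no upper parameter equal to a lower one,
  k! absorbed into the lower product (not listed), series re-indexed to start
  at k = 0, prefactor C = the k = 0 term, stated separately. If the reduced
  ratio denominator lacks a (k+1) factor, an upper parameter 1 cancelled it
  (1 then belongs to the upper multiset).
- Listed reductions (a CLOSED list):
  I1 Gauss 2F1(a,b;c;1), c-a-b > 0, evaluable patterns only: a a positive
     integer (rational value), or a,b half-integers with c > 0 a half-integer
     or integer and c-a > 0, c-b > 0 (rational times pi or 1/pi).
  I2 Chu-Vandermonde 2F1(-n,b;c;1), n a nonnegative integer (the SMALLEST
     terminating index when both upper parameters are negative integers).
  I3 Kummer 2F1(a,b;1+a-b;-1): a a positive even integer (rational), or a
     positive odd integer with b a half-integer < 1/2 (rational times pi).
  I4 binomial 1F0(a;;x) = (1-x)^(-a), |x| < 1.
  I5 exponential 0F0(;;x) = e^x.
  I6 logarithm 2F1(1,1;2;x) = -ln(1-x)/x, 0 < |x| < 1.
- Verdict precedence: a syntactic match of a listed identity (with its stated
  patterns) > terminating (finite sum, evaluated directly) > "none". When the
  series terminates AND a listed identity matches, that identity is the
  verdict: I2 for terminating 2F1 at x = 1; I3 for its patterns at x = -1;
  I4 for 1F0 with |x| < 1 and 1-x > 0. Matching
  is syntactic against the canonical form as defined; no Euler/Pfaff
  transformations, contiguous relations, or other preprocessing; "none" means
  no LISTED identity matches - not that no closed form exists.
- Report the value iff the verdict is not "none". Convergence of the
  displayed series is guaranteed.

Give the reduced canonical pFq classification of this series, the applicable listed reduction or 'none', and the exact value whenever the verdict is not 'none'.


Classification (C = -5): 2F1 with upper {-3/4, 1}, lower {13/4}, argument x = 1. Verdict: Gauss's theorem (I1) matches (x = 1: the Gamma ratio telescopes since c-a-b = 3 > 0 and a = 1 in Z>0). Exact value: -15/4.

Structural cue: x = 1 and the factorial ratio (prefactor -5) (k+a-1)!/(a-1)! is a rising factorial (a)_k.
Adjacent-term ratio: r(k) = 1 * (k-3/4) (k+1) / [(k+13/4) (k+1)] - rational in k. x = 1; t_0 = -5; negate the roots.


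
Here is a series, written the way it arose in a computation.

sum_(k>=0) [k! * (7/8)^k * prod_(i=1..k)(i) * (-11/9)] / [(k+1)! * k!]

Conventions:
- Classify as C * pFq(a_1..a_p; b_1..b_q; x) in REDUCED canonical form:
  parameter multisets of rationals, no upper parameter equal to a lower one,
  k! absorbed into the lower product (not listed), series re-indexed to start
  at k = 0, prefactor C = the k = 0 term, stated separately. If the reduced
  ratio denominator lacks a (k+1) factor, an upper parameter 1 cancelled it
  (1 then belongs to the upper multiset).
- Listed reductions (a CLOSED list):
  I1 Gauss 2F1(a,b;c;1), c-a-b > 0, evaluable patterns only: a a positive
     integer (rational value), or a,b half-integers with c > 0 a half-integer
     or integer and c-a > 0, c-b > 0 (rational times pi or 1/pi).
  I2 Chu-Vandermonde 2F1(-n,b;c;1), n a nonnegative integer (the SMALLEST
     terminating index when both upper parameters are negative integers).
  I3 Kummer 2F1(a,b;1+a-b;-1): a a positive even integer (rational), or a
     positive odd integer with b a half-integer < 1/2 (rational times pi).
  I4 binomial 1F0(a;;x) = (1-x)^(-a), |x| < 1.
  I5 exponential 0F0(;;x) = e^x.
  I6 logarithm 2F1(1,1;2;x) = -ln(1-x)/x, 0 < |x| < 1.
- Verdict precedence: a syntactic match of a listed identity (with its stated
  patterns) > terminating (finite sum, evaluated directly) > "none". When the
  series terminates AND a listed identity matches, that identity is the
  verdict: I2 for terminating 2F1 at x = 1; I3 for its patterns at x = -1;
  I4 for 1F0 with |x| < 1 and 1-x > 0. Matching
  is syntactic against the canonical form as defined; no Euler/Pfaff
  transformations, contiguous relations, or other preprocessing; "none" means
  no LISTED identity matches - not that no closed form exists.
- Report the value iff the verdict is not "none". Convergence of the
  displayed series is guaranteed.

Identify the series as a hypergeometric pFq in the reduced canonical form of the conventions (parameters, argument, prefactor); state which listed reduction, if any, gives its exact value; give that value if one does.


x = 7/8 here; the reduced form reads 2F1, upper {1, 1}, lower {2}, C = -11/9. Verdict at x = 7/8: the I6 logarithm reduction matches (the logarithm: parameters (1,1;2), x = 7/8). Hence: (88/63) * ln(1/8).

First insight: t_0 being -11/9, the denominator's factorial ratio (C = -11/9, x = 7/8) is a lower Pochhammer.
Adjacent-term ratio: r(k) = (7/8) * (k+1) (k+1) / [(k+2) (k+1)] - poly over poly, x = (7/8) from leading terms; C = -11/9 at k = 0.


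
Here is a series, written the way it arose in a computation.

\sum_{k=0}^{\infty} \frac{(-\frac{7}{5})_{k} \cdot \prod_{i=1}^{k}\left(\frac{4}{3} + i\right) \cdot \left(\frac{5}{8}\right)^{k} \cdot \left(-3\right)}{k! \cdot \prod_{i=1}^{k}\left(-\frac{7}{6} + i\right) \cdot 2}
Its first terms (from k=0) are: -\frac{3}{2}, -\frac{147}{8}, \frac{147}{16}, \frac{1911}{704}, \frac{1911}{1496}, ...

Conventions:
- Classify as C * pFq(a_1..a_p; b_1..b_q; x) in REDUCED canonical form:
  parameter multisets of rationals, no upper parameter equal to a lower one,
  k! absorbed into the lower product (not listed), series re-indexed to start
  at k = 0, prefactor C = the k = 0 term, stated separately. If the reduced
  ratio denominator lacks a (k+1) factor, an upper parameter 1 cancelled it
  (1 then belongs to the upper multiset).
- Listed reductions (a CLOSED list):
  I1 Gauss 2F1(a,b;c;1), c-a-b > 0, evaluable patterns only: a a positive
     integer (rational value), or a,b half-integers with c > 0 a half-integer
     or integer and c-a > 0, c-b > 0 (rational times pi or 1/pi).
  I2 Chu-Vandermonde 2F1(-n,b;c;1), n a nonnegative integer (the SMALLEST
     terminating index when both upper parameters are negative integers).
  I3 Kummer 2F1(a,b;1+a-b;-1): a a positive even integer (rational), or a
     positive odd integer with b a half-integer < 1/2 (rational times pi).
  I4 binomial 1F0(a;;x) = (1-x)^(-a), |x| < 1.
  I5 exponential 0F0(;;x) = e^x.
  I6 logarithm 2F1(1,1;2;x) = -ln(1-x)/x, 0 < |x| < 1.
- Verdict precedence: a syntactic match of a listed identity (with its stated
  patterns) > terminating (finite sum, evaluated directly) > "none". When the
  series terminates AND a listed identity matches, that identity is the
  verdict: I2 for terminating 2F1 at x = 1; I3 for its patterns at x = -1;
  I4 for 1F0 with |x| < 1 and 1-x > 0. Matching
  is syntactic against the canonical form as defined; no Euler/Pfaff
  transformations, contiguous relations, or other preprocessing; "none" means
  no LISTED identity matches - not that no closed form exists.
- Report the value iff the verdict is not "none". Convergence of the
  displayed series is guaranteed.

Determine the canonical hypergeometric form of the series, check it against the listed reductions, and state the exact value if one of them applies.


This is -\frac{3}{2} * 2F1(-\frac{7}{5}, \frac{7}{3}; -\frac{1}{6}; \frac{5}{8}) in reduced canonical form. Verdict: none. No listed pattern accepts 2F1(-\frac{7}{5}, \frac{7}{3}; -\frac{1}{6}; \frac{5}{8}).

Key step: x = \frac{5}{8} and the running product (C = -3/2, x = 5/8) telescopes to a rising factorial.
Adjacent-term ratio: r(k) = \frac{5}{8} * (k-\frac{7}{5}) (k+\frac{7}{3}) / [(k-\frac{1}{6}) (k+1)] - rational in k, leading ratio \frac{5}{8}; with t_0 = -\frac{3}{2}, classification follows.


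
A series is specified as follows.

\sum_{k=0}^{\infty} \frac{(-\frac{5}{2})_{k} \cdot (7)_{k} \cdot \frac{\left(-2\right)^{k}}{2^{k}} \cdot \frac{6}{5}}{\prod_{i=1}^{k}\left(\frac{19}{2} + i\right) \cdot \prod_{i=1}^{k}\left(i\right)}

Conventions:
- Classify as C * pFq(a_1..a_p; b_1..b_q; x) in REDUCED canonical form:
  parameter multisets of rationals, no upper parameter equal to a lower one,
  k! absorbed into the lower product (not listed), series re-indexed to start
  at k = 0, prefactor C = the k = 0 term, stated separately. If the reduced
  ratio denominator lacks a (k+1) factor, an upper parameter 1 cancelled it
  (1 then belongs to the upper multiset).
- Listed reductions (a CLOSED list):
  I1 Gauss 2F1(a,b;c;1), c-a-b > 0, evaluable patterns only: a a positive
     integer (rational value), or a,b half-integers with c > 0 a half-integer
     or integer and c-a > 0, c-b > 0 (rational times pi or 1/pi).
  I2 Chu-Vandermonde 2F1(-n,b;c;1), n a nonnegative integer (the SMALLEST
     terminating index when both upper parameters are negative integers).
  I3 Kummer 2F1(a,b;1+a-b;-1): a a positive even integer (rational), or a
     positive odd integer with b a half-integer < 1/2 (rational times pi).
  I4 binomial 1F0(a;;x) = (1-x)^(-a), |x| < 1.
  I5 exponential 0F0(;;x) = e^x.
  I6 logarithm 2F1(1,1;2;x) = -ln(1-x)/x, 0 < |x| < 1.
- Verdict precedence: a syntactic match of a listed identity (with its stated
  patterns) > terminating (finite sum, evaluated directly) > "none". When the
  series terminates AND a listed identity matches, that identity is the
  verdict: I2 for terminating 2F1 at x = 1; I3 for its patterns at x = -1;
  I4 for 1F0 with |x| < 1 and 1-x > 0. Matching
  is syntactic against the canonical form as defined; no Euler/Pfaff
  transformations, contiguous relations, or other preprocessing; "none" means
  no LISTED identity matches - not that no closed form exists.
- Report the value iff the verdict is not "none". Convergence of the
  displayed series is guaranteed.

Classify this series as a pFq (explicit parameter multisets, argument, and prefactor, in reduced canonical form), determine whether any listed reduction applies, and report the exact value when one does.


Classification (C = \frac{6}{5}): 2F1 with upper {-\frac{5}{2}, 7}, lower {\frac{21}{2}}, argument x = -1. Verdict (x = -1): Kummer's theorem (I3) applies (x = -1; c = \frac{21}{2} equals 1+a-b for upper {-\frac{5}{2}, 7}: listed pattern). Its exact value is \frac{2909907}{2097152} \cdot \pi.

Key step: from the first term \frac{6}{5}: the two k-th powers (C = 6/5, x = -1) combine into one argument.
Consecutive-term ratio: r(k) = -1 * (k-\frac{5}{2}) (k+7) / [(k+\frac{21}{2}) (k+1)] - rational in k. x = -1; t_0 = \frac{6}{5}; negate the roots.


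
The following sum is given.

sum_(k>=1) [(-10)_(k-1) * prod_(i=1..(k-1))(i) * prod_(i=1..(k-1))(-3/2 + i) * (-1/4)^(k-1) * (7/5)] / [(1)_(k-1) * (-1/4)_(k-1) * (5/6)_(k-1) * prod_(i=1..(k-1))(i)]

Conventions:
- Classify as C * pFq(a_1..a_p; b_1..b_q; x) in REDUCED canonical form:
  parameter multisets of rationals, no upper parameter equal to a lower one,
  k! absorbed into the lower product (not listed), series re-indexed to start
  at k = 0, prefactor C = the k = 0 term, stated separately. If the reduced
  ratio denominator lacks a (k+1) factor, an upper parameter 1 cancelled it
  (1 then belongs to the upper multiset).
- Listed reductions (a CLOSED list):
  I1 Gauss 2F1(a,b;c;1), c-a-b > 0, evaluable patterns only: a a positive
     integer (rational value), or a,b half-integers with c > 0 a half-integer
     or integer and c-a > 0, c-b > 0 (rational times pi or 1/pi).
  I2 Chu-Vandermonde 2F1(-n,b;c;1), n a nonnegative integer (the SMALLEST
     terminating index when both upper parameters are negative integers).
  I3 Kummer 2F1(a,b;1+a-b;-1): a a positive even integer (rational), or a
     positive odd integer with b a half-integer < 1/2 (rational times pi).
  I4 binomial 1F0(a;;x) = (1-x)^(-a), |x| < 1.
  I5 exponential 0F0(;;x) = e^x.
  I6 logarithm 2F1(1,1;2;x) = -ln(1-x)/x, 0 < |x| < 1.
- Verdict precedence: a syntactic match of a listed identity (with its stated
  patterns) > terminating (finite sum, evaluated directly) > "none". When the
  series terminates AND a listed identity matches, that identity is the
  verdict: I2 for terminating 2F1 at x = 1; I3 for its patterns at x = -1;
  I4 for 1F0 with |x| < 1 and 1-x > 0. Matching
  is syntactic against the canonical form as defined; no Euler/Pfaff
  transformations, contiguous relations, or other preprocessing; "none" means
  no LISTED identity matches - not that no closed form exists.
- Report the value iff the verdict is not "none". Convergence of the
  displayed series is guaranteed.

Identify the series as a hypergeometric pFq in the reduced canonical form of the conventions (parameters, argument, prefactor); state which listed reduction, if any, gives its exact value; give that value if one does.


At argument -1/4: a 2F2 with upper {-10, -1/2}, lower {-1/4, 5/6}, scaled by C = 7/5. Verdict: terminating - upper parameter -10 makes this a finite sum (last index 10), evaluated exactly. Hence: 1372535241167190688768/97998833298887934875.

Key step: x = (-1/4) and the parameter 1 appears in both the upper and lower lists and cancels.
Term ratio: r(k) = (-1/4) * (k-10) (k-1/2) / [(k-1/4) (k+5/6) (k+1)] - rational in k, leading ratio (-1/4); with t_0 = 7/5, classification follows.


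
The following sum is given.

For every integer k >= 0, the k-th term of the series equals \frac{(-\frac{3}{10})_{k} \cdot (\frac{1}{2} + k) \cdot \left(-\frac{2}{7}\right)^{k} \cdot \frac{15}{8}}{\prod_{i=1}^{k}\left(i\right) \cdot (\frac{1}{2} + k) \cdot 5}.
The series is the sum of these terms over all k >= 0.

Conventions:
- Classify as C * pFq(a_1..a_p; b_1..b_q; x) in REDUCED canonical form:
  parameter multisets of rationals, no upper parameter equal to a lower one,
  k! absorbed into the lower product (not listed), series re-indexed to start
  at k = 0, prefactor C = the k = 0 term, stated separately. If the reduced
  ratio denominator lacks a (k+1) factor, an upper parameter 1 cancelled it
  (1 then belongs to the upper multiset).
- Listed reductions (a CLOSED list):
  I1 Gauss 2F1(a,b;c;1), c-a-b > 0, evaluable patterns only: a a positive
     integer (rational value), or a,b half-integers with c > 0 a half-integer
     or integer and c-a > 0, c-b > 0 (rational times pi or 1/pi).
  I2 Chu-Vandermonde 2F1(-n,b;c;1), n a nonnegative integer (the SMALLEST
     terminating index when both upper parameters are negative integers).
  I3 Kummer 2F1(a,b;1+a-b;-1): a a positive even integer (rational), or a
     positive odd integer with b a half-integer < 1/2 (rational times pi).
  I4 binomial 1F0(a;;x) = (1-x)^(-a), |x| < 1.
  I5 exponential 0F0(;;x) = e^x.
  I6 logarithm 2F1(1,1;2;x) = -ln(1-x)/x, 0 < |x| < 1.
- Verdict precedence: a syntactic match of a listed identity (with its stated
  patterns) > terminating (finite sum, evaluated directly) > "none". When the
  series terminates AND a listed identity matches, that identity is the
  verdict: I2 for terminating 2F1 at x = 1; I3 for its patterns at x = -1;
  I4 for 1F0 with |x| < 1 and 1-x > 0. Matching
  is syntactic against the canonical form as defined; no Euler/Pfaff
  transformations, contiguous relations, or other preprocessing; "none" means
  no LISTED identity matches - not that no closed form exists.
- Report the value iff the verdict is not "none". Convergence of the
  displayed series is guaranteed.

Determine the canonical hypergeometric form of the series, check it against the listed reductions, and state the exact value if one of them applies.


The series (x = -\frac{2}{7}) is 1F0: upper {-\frac{3}{10}}, lower {-}, prefactor \frac{3}{8}. Verdict: this is binomial (I4) (the 1F0 binomial series: exponent 3/10, x = -\frac{2}{7}). Its exact value is \frac{3}{8} \cdot \left(\frac{9}{7}\right)^{\frac{3}{10}}.

First insight: t_0 = \frac{3}{8} here, and the factor k + 1/2 cancels (top and bottom), leaving C = 3/8.
Adjacent-term ratio: r(k) = -\frac{2}{7} * (k-\frac{3}{10}) / [(k+1)] - poly over poly, x = -\frac{2}{7} from leading terms; C = \frac{3}{8} at k = 0.


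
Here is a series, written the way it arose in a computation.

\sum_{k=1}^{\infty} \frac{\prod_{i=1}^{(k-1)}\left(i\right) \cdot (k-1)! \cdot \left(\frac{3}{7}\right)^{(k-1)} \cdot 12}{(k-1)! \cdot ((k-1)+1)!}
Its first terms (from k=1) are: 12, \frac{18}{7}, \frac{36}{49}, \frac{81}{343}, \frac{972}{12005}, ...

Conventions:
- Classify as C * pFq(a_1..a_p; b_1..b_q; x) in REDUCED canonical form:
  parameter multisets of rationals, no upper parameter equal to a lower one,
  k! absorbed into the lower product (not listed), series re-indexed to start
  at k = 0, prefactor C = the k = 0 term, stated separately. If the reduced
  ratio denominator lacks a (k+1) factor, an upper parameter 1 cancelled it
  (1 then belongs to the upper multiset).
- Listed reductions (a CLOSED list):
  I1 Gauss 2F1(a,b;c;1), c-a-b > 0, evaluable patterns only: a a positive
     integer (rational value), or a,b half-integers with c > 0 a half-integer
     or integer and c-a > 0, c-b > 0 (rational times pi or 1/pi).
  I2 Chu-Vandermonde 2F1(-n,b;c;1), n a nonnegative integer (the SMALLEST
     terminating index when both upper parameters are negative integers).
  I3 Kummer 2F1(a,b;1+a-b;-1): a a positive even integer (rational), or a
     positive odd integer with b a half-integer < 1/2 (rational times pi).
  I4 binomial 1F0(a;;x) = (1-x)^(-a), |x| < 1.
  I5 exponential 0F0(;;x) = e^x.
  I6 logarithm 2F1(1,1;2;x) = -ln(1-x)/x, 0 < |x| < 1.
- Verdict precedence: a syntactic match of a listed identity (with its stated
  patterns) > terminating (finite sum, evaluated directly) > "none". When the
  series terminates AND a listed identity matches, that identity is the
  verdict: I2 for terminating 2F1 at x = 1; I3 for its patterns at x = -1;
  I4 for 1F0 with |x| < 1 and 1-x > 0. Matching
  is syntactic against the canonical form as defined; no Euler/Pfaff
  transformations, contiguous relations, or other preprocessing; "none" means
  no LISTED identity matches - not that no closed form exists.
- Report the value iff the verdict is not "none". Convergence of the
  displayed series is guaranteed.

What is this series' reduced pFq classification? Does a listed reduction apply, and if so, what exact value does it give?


The series (x = \frac{3}{7}) is 2F1: upper {1, 1}, lower {2}, prefactor 12. Verdict: this is the logarithmic series (I6) (the logarithm: parameters (1,1;2), x = \frac{3}{7}). Its exact value is \left(-28\right) \cdot \ln\left(\frac{4}{7}\right).

Structural cue: x = \frac{3}{7} and the running product (C = 12, x = 3/7) telescopes to a rising factorial.
Term ratio: r(k) = \frac{3}{7} * (k+1) (k+1) / [(k+2) (k+1)] ; factor over Q: parameters, x = \frac{3}{7}, and C = 12.


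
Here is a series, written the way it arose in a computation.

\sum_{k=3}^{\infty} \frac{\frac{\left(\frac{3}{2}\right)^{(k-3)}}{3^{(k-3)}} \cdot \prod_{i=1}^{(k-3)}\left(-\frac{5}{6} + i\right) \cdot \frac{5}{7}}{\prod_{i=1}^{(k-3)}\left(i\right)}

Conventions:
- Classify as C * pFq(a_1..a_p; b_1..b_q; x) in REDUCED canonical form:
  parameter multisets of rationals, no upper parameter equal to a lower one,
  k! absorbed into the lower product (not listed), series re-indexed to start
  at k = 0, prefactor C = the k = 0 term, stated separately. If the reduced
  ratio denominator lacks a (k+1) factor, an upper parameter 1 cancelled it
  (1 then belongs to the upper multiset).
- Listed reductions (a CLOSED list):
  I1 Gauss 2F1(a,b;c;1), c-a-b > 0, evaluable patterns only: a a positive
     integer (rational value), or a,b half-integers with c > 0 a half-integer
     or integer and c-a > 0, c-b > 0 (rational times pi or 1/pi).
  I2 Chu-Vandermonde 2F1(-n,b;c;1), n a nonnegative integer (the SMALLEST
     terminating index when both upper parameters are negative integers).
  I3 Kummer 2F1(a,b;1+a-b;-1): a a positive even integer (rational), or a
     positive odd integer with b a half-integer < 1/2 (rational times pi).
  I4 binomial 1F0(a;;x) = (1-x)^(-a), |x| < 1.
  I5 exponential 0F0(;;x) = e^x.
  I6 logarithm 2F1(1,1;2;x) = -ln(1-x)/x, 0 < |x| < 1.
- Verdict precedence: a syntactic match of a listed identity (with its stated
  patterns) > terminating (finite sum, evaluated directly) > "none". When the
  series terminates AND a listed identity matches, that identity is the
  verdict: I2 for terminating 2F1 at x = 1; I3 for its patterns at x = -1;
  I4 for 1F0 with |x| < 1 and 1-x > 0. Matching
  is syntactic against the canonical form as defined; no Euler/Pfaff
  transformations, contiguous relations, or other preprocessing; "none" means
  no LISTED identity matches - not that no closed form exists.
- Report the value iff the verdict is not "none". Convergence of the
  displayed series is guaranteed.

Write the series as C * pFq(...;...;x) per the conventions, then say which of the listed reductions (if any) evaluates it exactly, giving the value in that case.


This is \frac{5}{7} * 1F0(\frac{1}{6}; -; \frac{1}{2}) in reduced canonical form. Verdict: binomial (I4) fires (the 1F0 binomial series: exponent -1/6, x = \frac{1}{2}). Value: \frac{5}{7} \cdot \left(\frac{1}{2}\right)^{-\frac{1}{6}}.

First insight: t_0 = \frac{5}{7} here, and the running product (prefactor 5/7) telescopes to a rising factorial.
Term ratio: r(k) = \frac{1}{2} * (k+\frac{1}{6}) / [(k+1)] - rational in k. x = \frac{1}{2}; t_0 = \frac{5}{7}; negate the roots.


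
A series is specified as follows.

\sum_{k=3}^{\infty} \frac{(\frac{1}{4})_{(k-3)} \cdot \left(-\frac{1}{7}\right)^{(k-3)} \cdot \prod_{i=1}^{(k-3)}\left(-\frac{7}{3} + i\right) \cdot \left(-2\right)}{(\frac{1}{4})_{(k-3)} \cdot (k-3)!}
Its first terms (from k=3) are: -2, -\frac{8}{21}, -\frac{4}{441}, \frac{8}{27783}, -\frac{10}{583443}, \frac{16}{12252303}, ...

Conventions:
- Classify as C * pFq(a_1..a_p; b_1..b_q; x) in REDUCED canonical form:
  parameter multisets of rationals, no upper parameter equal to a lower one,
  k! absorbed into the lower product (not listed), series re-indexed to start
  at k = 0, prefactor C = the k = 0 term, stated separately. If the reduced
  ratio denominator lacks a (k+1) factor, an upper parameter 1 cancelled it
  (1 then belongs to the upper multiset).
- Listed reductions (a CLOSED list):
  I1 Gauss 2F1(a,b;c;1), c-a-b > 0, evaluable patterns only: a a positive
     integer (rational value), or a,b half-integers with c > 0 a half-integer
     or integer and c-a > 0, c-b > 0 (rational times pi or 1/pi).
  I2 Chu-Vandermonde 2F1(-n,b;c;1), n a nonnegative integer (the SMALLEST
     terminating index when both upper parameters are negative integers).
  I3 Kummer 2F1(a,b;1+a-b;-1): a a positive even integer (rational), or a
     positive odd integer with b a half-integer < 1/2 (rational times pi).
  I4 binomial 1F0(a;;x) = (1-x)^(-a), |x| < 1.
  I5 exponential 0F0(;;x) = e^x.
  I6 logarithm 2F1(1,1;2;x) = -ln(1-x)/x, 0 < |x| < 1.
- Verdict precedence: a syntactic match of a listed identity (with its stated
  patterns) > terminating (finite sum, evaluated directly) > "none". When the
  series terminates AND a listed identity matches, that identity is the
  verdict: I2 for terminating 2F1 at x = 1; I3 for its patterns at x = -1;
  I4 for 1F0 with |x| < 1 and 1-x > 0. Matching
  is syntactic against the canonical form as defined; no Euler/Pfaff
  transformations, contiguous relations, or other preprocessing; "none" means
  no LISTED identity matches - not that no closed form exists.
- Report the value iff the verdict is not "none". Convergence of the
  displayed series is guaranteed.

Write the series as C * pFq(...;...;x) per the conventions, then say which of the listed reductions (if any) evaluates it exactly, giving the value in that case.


With C = -2: the canonical form is 1F0(-\frac{4}{3}; -; -\frac{1}{7}). Verdict: the I4 binomial reduction applies (the 1F0 binomial series: exponent 4/3, x = -\frac{1}{7}). Hence: \left(-2\right) \cdot \left(\frac{8}{7}\right)^{\frac{4}{3}}.

First insight: with t_0 = -2, the running product (C = -2, x = -1/7) telescopes to a rising factorial.
Adjacent-term ratio: r(k) = -\frac{1}{7} * (k-\frac{4}{3}) / [(k+1)] - rational in k. x = -\frac{1}{7}; t_0 = -2; negate the roots.


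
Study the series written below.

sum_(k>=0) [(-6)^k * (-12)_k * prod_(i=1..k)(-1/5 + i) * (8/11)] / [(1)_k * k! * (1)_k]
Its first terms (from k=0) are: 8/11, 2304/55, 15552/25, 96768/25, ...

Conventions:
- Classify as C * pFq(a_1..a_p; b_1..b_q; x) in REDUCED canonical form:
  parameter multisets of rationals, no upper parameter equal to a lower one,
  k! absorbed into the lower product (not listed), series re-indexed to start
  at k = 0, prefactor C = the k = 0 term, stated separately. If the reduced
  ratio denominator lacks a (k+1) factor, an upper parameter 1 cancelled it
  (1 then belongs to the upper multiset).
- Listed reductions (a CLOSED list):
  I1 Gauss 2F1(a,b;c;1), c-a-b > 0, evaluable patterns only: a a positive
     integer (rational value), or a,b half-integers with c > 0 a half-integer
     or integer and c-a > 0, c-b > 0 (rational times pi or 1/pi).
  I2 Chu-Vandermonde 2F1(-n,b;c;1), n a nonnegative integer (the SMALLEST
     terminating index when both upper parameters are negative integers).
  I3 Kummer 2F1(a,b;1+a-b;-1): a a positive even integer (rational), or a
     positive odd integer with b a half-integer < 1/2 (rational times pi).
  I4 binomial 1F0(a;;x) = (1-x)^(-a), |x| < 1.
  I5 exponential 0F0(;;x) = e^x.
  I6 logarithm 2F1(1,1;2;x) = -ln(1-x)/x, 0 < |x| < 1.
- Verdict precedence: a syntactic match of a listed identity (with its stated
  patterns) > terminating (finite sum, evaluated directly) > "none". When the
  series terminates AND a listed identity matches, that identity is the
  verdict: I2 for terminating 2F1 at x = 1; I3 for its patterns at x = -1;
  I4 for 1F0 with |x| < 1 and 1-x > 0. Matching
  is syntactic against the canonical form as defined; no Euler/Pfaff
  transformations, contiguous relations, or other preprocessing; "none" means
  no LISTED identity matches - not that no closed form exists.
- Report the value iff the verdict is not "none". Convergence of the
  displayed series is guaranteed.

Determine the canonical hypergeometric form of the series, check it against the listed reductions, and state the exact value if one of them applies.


This is 8/11 * 2F2(-12, 4/5; 1, 1; -6) in reduced canonical form. Verdict: terminating at k = 12: the factor (-12)_k kills every later term; summing the 13 survivors is exact. Hence: 12324170944426748776/129241943359375.

The tell: x = (-6) and the running product (C = 8/11) telescopes to a rising factorial.
Step ratio: r(k) = (-6) * (k-12) (k+4/5) / [(k+1) (k+1) (k+1)] - rational in k, leading ratio (-6); with t_0 = 8/11, classification follows.


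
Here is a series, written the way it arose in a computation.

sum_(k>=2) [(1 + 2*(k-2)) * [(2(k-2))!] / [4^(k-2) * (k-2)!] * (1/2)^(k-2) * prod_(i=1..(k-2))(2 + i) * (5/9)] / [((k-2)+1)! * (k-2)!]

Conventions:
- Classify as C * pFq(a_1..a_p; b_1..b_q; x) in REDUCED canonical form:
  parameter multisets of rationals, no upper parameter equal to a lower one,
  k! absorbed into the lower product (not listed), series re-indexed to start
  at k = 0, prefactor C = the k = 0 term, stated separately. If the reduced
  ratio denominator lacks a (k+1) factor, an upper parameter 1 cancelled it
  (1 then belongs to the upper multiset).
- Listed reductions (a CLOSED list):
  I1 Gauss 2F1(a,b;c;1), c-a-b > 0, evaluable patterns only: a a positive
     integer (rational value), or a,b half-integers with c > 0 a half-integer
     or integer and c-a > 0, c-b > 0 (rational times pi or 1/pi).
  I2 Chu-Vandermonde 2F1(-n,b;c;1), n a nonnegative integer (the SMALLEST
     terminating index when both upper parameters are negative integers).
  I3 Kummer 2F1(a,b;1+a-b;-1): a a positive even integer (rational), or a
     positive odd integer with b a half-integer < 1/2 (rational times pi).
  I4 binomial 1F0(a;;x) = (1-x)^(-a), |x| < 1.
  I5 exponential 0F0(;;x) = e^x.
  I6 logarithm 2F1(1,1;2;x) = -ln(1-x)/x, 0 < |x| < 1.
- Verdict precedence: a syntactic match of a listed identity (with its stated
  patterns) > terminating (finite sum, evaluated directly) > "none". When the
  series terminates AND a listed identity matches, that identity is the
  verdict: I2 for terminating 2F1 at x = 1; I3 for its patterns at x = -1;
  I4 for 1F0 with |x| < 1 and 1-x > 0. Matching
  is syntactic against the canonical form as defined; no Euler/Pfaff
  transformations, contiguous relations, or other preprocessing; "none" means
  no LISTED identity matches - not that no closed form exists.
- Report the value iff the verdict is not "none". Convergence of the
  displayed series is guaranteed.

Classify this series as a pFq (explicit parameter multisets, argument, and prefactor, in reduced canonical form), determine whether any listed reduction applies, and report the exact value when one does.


Reduced: x = 1/2, 2F1, upper = {3/2, 3}, lower = {2}, C = 5/9. Verdict: none - at argument 1/2 the multisets {3/2, 3} ; {2} match no listed identity.

Structural cue: t_0 = 5/9 here, and the (2k+1) factor (C = 5/9, x = 1/2) shifts (1/2)_k to (3/2)_k.
Consecutive-term ratio: r(k) = (1/2) * (k+3/2) (k+3) / [(k+2) (k+1)] - poly over poly, x = (1/2) from leading terms; C = 5/9 at k = 0.


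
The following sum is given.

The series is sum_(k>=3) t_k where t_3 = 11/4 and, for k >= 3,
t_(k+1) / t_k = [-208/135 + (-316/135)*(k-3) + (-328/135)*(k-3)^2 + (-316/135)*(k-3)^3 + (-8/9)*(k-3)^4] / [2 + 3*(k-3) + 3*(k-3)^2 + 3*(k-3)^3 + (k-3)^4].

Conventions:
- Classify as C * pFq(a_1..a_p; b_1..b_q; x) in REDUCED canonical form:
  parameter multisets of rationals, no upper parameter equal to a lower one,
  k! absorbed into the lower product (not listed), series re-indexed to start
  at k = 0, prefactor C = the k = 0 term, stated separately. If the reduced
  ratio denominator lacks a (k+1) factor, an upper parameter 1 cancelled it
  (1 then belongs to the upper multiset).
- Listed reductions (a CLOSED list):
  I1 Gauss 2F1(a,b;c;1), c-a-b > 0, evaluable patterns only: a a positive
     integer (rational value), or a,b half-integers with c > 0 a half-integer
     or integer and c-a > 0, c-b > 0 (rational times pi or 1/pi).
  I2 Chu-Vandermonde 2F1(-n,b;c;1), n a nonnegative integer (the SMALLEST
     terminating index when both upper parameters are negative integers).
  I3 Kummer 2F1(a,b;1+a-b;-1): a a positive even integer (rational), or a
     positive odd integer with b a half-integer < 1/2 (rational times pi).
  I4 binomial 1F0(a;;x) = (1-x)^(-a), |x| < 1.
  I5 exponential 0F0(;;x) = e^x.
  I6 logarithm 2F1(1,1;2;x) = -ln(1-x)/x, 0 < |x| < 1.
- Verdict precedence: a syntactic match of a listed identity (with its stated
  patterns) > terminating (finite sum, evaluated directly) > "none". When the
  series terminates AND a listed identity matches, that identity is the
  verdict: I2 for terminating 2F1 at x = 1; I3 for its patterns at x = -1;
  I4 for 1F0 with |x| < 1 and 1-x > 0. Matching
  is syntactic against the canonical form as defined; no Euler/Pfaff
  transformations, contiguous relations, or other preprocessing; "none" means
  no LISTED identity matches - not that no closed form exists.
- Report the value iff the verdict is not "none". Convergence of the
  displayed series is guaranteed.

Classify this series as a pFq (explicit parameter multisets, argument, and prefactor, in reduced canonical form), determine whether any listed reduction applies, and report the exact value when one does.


Key step: with t_0 = 11/4, the ratio is unreduced: k^2 + 1 divides both sides (C = 11/4).
Adjacent-term ratio: r(k) = (-8/9) * (k+13/10) (k+4/3) / [(k+2) (k+1)] - rational in k. x = (-8/9); t_0 = 11/4; negate the roots.

At argument -8/9: a 2F1 with upper {13/10, 4/3}, lower {2}, scaled by C = 11/4. Verdict: no listed reduction: x = -8/9 and upper {13/10, 4/3} fail every I1-I6 pattern.


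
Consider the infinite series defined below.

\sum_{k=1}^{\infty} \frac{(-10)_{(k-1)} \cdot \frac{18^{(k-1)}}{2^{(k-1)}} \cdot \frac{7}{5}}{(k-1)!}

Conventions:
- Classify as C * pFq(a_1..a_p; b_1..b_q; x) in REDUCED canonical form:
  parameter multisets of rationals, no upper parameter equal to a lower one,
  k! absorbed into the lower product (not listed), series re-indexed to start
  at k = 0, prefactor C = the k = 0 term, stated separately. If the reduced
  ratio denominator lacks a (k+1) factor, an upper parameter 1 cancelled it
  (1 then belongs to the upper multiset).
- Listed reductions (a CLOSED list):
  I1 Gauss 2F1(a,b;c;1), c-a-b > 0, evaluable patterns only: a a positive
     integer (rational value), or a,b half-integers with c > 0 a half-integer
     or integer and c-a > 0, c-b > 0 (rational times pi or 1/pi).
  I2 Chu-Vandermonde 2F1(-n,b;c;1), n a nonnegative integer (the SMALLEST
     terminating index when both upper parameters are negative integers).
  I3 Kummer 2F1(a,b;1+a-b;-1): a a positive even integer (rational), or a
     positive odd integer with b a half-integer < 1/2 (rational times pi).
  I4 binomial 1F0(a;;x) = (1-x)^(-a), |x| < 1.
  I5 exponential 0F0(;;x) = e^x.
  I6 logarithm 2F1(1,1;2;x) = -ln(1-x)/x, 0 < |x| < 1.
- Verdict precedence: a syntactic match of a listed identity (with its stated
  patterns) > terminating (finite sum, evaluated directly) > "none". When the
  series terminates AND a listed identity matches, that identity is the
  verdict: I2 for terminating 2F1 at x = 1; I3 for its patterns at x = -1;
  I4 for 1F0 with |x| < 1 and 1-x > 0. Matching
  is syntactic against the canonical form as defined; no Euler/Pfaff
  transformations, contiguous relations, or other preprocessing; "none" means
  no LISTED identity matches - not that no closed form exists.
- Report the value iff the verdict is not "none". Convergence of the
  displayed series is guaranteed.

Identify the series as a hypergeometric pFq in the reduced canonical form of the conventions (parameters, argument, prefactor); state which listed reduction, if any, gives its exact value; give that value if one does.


Key step: from the first term \frac{7}{5}: the two k-th powers (prefactor 7/5) combine into one argument.
Consecutive-term ratio: r(k) = 9 * (k-10) / [(k+1)] - rational; roots negated = parameters, x = 9, C = \frac{7}{5}.

Classification (C = \frac{7}{5}): 1F0 with upper {-10}, lower {-}, argument x = 9. Verdict: terminating. With -10 upstairs the series is a 11-term polynomial sum; evaluated term by term. Sum: \frac{7516192768}{5}.
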